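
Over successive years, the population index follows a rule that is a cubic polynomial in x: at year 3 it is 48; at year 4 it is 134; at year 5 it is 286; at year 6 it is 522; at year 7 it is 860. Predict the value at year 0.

Write the value at x as P(x).
First differences: 86, 152, 236, 338. Second differences: 66, 84, 102. Third differences: 18, 18.
Level-3 differences are constant, so P has degree 3.
Fitting a degree-3 polynomial gives P(x) = 3x³ - 3x² - 4x + 6.
Then P(0) = 6.

6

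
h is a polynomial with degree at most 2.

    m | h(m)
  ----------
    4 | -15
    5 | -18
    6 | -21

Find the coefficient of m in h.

First differences: -3, -3.
Level-1 differences are constant, so h has degree 1.
Fitting a degree-1 polynomial gives h(m) = -3m - 3.
The coefficient of m is -3.

-3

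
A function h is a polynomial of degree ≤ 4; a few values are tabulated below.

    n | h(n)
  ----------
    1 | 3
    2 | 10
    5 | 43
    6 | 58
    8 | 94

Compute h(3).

Write h(n) = an^4 + bn³ + cn² + dn + e; the 5 given values yield a linear system in the 5 coefficients.
Solving, the top 2 coefficients vanish, and h(n) = n² + 4n - 2.
Then h(3) = 19.

19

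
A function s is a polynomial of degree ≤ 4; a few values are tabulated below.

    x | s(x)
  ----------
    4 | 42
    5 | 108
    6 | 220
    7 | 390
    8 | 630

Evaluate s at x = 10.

1368

First differences: 66, 112, 170, 240. Second differences: 46, 58, 70. Third differences: 12, 12.
Level-3 differences are constant, so s has degree 3.
Fitting a degree-3 polynomial gives s(x) = 2x³ - 7x² + 7x - 2.
Then s(10) = 1368.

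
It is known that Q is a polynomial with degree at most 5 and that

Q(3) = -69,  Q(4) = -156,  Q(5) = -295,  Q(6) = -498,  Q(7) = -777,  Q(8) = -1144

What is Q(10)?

-2190

First differences: -87, -139, -203, -279, -367. Second differences: -52, -64, -76, -88. Third differences: -12, -12, -12.
Level-3 differences are constant, so Q has degree 3.
Fitting a degree-3 polynomial gives Q(m) = -2m³ - 2m² + m.
Then Q(10) = -2190.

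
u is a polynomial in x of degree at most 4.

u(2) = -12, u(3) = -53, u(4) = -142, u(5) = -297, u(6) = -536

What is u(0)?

-2

First differences: -41, -89, -155, -239. Second differences: -48, -66, -84. Third differences: -18, -18.
Level-3 differences are constant, so u has degree 3.
Fitting a degree-3 polynomial gives u(x) = -3x³ + 3x² + x - 2.
The constant term is u(0) = -2.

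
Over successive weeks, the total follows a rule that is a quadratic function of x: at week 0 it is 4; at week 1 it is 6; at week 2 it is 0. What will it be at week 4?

-36

Write the value at x as f(x).
Write f(x) = ax² + bx + c; the 3 given values yield a linear system in the 3 coefficients.
Solving, f(x) = -4x² + 6x + 4.
Then f(4) = -36.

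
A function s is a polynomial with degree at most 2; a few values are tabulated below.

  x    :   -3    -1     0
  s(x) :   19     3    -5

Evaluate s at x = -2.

11

Write s(x) = ax² + bx + c; the 3 given values yield a linear system in the 3 coefficients.
Solving, the leading coefficient vanishes, and s(x) = -8x - 5.
Then s(-2) = 11.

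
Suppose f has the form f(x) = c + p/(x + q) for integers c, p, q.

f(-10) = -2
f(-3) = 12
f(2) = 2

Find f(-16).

-1

(f(x) − c)(x + q) = p for each data point; the three points give a linear system in c and q, then p follows.
Solving: c = 0, q = 4, p = 12, so f(x) = 12/(x + 4).
Then f(-16) = 0 + 12/(-12) = -1.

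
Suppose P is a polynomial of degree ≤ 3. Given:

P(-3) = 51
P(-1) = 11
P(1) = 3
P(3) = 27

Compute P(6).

123

Write P(t) = at³ + bt² + ct + d; the 4 given values yield a linear system in the 4 coefficients.
Solving, the leading coefficient vanishes, and P(t) = 4t² - 4t + 3.
Then P(6) = 123.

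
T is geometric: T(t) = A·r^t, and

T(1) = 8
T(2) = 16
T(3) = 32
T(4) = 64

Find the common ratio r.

Consecutive ratio: 16/8 = 2, and 32/16 = 2, so r = 2.
Then A·2^1 = 8 gives A = 4, and T(t) = 4·2^t.

2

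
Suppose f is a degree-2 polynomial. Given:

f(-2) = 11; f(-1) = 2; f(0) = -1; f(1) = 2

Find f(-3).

First differences: -9, -3, 3. Second differences: 6, 6.
Level-2 differences are constant, so f has degree 2.
Fitting a degree-2 polynomial gives f(x) = 3x² - 1.
Then f(-3) = 26.

26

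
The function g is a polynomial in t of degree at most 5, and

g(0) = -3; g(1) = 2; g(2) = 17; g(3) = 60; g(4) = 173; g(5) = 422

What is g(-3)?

First differences: 5, 15, 43, 113, 249. Second differences: 10, 28, 70, 136. Third differences: 18, 42, 66. Fourth differences: 24, 24.
Level-4 differences are constant, so g has degree 4.
Fitting a degree-4 polynomial gives g(t) = t^4 - 3t³ + 7t² - 3.
Then g(-3) = 222.

222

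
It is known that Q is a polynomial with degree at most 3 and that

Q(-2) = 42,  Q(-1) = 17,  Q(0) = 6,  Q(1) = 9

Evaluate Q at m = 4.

First differences: -25, -11, 3. Second differences: 14, 14.
Level-2 differences are constant, so Q has degree 2.
Fitting a degree-2 polynomial gives Q(m) = 7m² - 4m + 6.
Then Q(4) = 102.

102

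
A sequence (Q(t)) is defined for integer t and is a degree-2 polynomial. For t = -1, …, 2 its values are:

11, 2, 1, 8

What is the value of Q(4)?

46

First differences: -9, -1, 7. Second differences: 8, 8.
Level-2 differences are constant, so Q has degree 2.
Fitting a degree-2 polynomial gives Q(t) = 4t² - 5t + 2.
Then Q(4) = 46.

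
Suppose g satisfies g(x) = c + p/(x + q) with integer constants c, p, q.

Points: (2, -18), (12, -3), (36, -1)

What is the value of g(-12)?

(g(x) − c)(x + q) = p for each data point; the three points give a linear system in c and q, then p follows.
Solving: c = 0, q = 0, p = -36, so g(x) = -36/(x + 0).
Then g(-12) = 0 − 36/(-12) = 3.

3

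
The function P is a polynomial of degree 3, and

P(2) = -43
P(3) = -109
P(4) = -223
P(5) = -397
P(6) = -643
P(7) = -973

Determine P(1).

-13

Write P(n) = an³ + bn² + cn + d; the 6 given values yield a linear system in the 4 coefficients.
Solving, P(n) = -2n³ - 6n² + 2n - 7.
Then P(1) = -13.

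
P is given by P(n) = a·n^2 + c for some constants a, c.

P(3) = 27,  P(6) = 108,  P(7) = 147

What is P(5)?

75

From P(3) = 27 and P(6) = 108: 9a + c = 27 and 36a + c = 108.
Subtracting: 27a = 81, so a = 3; then c = 27 − 3·9 = 0.
So P(n) = 3n² + 0, and P(5) = 75.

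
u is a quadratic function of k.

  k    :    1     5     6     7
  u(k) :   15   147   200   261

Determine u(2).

36

Write u(k) = ak² + bk + c; the 4 given values yield a linear system in the 3 coefficients.
Solving, u(k) = 4k² + 9k + 2.
Then u(2) = 36.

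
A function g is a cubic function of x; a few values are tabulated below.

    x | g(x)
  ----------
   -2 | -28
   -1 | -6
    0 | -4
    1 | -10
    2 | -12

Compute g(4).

Write g(x) = ax³ + bx² + cx + d; the 5 given values yield a linear system in the 4 coefficients.
Solving, g(x) = 2x³ - 4x² - 4x - 4.
Then g(4) = 44.

44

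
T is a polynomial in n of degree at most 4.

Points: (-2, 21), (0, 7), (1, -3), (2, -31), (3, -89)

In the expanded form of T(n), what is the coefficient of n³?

-2

Write T(n) = an^4 + bn³ + cn² + dn + e; the 5 given values yield a linear system in the 5 coefficients.
Solving, the leading coefficient vanishes, and T(n) = -2n³ - 3n² - 5n + 7.
The coefficient of n³ is -2.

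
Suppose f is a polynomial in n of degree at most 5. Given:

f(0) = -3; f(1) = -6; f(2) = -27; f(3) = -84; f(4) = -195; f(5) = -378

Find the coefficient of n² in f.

Write f(n) = an^5 + bn^4 + cn³ + dn² + en + p; the 6 given values yield a linear system in the 6 coefficients.
Solving, the top 2 coefficients vanish, and f(n) = -3n³ - 3.
The coefficient of n² is 0.

0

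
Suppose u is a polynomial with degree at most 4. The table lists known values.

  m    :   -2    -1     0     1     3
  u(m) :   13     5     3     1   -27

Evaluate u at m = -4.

71

Write u(m) = am^4 + bm³ + cm² + dm + e; the 5 given values yield a linear system in the 5 coefficients.
Solving, the leading coefficient vanishes, and u(m) = -m³ - m + 3.
Then u(-4) = 71.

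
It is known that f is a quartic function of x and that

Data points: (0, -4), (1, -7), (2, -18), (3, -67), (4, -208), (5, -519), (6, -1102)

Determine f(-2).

First differences: -3, -11, -49, -141, -311, -583. Second differences: -8, -38, -92, -170, -272. Third differences: -30, -54, -78, -102. Fourth differences: -24, -24, -24.
Level-4 differences are constant, so f has degree 4.
Fitting a degree-4 polynomial gives f(x) = -x^4 + x³ - 3x - 4.
Then f(-2) = -22.

-22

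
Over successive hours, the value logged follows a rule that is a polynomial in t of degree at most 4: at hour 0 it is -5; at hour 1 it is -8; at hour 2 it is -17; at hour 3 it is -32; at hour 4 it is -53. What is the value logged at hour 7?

-152

Write the value at t as h(t).
First differences: -3, -9, -15, -21. Second differences: -6, -6, -6.
Level-2 differences are constant, so h has degree 2.
Fitting a degree-2 polynomial gives h(t) = -3t² - 5.
Then h(7) = -152.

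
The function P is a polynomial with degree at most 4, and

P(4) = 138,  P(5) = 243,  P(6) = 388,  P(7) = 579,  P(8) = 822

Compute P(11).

First differences: 105, 145, 191, 243. Second differences: 40, 46, 52. Third differences: 6, 6.
Level-3 differences are constant, so P has degree 3.
Fitting a degree-3 polynomial gives P(t) = t³ + 5t² - t - 2.
Then P(11) = 1923.

1923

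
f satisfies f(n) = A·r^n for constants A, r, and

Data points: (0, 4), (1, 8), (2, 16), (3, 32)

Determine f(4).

64

Consecutive ratio: 8/4 = 2, and 16/8 = 2, so r = 2.
Then A·2^0 = 4 gives A = 4, and f(n) = 4·2^n.
f(4) = 4·2^4 = 64.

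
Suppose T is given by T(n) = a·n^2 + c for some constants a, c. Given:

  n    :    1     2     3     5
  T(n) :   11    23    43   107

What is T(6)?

151

From T(1) = 11 and T(2) = 23: 1a + c = 11 and 4a + c = 23.
Subtracting: 3a = 12, so a = 4; then c = 11 − 4·1 = 7.
So T(n) = 4n² + 7, and T(6) = 151.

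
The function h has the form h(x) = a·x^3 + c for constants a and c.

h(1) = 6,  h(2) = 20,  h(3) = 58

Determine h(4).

132

From h(1) = 6 and h(2) = 20: 1a + c = 6 and 8a + c = 20.
Subtracting: 7a = 14, so a = 2; then c = 6 − 2·1 = 4.
So h(x) = 2x³ + 4, and h(4) = 132.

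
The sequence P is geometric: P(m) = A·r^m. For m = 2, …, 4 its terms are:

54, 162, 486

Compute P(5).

Consecutive ratio: 162/54 = 3, and 486/162 = 3, so r = 3.
Then A·3^2 = 54 gives A = 6, and P(m) = 6·3^m.
P(5) = 6·3^5 = 1458.

1458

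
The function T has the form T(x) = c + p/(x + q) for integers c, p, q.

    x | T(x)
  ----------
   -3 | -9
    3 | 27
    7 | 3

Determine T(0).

(T(x) − c)(x + q) = p for each data point; the three points give a linear system in c and q, then p follows.
Solving: c = -3, q = -2, p = 30, so T(x) = -3 + 30/(x − 2).
Then T(0) = -3 + 30/(-2) = -18.

-18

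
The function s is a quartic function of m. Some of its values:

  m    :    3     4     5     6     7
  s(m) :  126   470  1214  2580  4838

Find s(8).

Write s(m) = am^4 + bm³ + cm² + dm + e; the 5 given values yield a linear system in the 5 coefficients.
Solving, s(m) = 2m^4 + m³ - 6m² - m - 6.
Then s(8) = 8306.

8306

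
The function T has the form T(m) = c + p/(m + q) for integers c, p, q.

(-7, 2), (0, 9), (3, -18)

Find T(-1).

(T(m) − c)(m + q) = p for each data point; the three points give a linear system in c and q, then p follows.
Solving: c = 0, q = -2, p = -18, so T(m) = -18/(m − 2).
Then T(-1) = 0 − 18/(-3) = 6.

6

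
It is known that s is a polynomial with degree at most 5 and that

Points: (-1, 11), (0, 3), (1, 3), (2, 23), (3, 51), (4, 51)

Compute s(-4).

Write s(t) = at^5 + bt^4 + ct³ + dt² + et + p; the 6 given values yield a linear system in the 6 coefficients.
Solving, the leading coefficient vanishes, and s(t) = -t^4 + 4t³ + 5t² - 8t + 3.
Then s(-4) = -397.

-397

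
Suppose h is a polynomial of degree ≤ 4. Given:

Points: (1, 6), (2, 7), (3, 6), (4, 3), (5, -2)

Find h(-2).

First differences: 1, -1, -3, -5. Second differences: -2, -2, -2.
Level-2 differences are constant, so h has degree 2.
Fitting a degree-2 polynomial gives h(t) = -t² + 4t + 3.
Then h(-2) = -9.

-9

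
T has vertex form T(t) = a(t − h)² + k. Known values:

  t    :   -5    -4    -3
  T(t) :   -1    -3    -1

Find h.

-4

First differences -2, 2; second difference 4 = 2a, so a = 2.
Expanding, the t-coefficient is −2ah = -4h; matching it to the data gives h = -4, and then k = -3.
So T(t) = 2(t + 4)² − 3.
Hence h = -4.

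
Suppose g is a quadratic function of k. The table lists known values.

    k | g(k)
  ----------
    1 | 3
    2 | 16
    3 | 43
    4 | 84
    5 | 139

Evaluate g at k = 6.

208

Write g(k) = ak² + bk + c; the 5 given values yield a linear system in the 3 coefficients.
Solving, g(k) = 7k² - 8k + 4.
Then g(6) = 208.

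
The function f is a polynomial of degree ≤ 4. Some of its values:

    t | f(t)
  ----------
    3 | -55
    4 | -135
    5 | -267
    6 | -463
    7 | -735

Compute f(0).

-7

First differences: -80, -132, -196, -272. Second differences: -52, -64, -76. Third differences: -12, -12.
Level-3 differences are constant, so f has degree 3.
Fitting a degree-3 polynomial gives f(t) = -2t³ - 2t² + 8t - 7.
Then f(0) = -7.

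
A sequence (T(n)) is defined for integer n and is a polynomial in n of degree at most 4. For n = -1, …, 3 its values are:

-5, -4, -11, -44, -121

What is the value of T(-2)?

First differences: 1, -7, -33, -77. Second differences: -8, -26, -44. Third differences: -18, -18.
Level-3 differences are constant, so T has degree 3.
Fitting a degree-3 polynomial gives T(n) = -3n³ - 4n² - 4.
Then T(-2) = 4.

4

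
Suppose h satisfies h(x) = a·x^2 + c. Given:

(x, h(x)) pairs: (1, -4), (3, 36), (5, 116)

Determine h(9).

396

From h(1) = -4 and h(3) = 36: 1a + c = -4 and 9a + c = 36.
Subtracting: 8a = 40, so a = 5; then c = -4 − 5·1 = -9.
So h(x) = 5x² − 9, and h(9) = 396.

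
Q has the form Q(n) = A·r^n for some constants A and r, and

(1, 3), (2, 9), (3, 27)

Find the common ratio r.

3

Consecutive ratio: 9/3 = 3, and 27/9 = 3, so r = 3.
Then A·3^1 = 3 gives A = 1, and Q(n) = 1·3^n.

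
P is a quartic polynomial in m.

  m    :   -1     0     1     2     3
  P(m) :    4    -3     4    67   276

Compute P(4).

Write P(m) = am^4 + bm³ + cm² + dm + e; the 5 given values yield a linear system in the 5 coefficients.
Solving, P(m) = 2m^4 + 3m³ + 5m² - 3m - 3.
Then P(4) = 769.

769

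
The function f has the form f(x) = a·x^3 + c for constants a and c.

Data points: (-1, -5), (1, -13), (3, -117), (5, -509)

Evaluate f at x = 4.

-265

From f(-1) = -5 and f(1) = -13: -1a + c = -5 and 1a + c = -13.
Subtracting: 2a = -8, so a = -4; then c = -5 − (-4)·(-1) = -9.
So f(x) = -4x³ − 9, and f(4) = -265.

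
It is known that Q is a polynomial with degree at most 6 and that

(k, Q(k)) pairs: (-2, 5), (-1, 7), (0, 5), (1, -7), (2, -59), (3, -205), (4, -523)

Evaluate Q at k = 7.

-3649

First differences: 2, -2, -12, -52, -146, -318. Second differences: -4, -10, -40, -94, -172. Third differences: -6, -30, -54, -78. Fourth differences: -24, -24, -24.
Level-4 differences are constant, so Q has degree 4.
Fitting a degree-4 polynomial gives Q(k) = -k^4 - 3k³ - 4k² - 4k + 5.
Then Q(7) = -3649.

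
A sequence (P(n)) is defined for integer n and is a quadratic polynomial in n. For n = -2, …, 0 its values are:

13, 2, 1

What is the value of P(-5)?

Write P(n) = an² + bn + c; the 3 given values yield a linear system in the 3 coefficients.
Solving, P(n) = 5n² + 4n + 1.
Then P(-5) = 106.

106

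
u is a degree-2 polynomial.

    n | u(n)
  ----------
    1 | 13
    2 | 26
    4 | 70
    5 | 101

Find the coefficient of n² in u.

3

Write u(n) = an² + bn + c; the 4 given values yield a linear system in the 3 coefficients.
Solving, u(n) = 3n² + 4n + 6.
The coefficient of n² is 3.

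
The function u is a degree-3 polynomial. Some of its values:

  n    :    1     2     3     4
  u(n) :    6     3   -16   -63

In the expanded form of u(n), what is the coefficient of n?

Write u(n) = an³ + bn² + cn + d; the 4 given values yield a linear system in the 4 coefficients.
Solving, u(n) = -2n³ + 4n² - n + 5.
The coefficient of n is -1.

-1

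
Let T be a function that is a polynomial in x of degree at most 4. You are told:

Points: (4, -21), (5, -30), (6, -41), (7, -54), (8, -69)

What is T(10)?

Write T(x) = ax^4 + bx³ + cx² + dx + e; the 5 given values yield a linear system in the 5 coefficients.
Solving, the top 2 coefficients vanish, and T(x) = -x² - 5.
Then T(10) = -105.

-105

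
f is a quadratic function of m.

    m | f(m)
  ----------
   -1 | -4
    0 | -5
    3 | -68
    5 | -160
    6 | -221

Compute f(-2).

-13

Write f(m) = am² + bm + c; the 5 given values yield a linear system in the 3 coefficients.
Solving, f(m) = -5m² - 6m - 5.
Then f(-2) = -13.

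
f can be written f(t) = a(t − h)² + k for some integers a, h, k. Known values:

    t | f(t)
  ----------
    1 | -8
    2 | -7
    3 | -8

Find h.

First differences 1, -1; second difference -2 = 2a, so a = -1.
Expanding, the t-coefficient is −2ah = 2h; matching it to the data gives h = 2, and then k = -7.
So f(t) = -1(t − 2)² − 7.
Hence h = 2.

2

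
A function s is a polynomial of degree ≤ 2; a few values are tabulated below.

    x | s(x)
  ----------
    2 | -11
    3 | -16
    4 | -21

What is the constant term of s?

First differences: -5, -5.
Level-1 differences are constant, so s has degree 1.
Fitting a degree-1 polynomial gives s(x) = -5x - 1.
The constant term is s(0) = -1.

-1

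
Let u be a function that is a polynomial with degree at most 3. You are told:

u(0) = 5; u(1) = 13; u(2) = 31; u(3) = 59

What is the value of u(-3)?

41

First differences: 8, 18, 28. Second differences: 10, 10.
Level-2 differences are constant, so u has degree 2.
Fitting a degree-2 polynomial gives u(t) = 5t² + 3t + 5.
Then u(-3) = 41.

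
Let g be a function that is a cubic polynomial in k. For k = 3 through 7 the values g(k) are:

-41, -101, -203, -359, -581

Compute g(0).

7

First differences: -60, -102, -156, -222. Second differences: -42, -54, -66. Third differences: -12, -12.
Level-3 differences are constant, so g has degree 3.
Fitting a degree-3 polynomial gives g(k) = -2k³ + 3k² - 7k + 7.
Then g(0) = 7.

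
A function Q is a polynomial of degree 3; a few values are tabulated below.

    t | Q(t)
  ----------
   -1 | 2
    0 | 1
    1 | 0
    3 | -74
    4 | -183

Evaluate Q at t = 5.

-364

Write Q(t) = at³ + bt² + ct + d; the 5 given values yield a linear system in the 4 coefficients.
Solving, Q(t) = -3t³ + 2t + 1.
Then Q(5) = -364.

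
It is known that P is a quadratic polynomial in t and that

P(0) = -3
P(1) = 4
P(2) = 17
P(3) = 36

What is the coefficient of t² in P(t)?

First differences: 7, 13, 19. Second differences: 6, 6.
Level-2 differences are constant, so P has degree 2.
Fitting a degree-2 polynomial gives P(t) = 3t² + 4t - 3.
The coefficient of t² is 3.

3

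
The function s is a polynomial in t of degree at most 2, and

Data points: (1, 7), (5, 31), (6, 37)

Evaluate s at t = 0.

Write s(t) = at² + bt + c; the 3 given values yield a linear system in the 3 coefficients.
Solving, the leading coefficient vanishes, and s(t) = 6t + 1.
Then s(0) = 1.

1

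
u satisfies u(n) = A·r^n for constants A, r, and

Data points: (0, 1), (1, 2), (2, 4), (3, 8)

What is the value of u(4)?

16

Consecutive ratio: 2/1 = 2, and 4/2 = 2, so r = 2.
Then A·2^0 = 1 gives A = 1, and u(n) = 1·2^n.
u(4) = 1·2^4 = 16.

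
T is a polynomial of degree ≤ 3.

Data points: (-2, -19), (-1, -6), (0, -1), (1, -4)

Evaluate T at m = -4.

-69

Write T(m) = am³ + bm² + cm + d; the 4 given values yield a linear system in the 4 coefficients.
Solving, the leading coefficient vanishes, and T(m) = -4m² + m - 1.
Then T(-4) = -69.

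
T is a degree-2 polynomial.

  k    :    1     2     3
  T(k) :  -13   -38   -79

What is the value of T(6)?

-298

Write T(k) = ak² + bk + c; the 3 given values yield a linear system in the 3 coefficients.
Solving, T(k) = -8k² - k - 4.
Then T(6) = -298.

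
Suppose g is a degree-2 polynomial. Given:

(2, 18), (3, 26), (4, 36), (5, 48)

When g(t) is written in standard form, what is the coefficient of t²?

First differences: 8, 10, 12. Second differences: 2, 2.
Level-2 differences are constant, so g has degree 2.
Fitting a degree-2 polynomial gives g(t) = t² + 3t + 8.
The coefficient of t² is 1.

1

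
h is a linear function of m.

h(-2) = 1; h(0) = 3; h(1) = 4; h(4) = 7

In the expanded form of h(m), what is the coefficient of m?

1

Write h(m) = am + b; the 4 given values yield a linear system in the 2 coefficients.
Solving, h(m) = m + 3.
The coefficient of m is 1.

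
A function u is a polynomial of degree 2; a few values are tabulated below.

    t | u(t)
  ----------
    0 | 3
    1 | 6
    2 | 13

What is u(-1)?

Write u(t) = at² + bt + c; the 3 given values yield a linear system in the 3 coefficients.
Solving, u(t) = 2t² + t + 3.
Then u(-1) = 4.

4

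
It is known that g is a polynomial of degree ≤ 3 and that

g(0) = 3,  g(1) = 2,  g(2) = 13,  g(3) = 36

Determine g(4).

71

First differences: -1, 11, 23. Second differences: 12, 12.
Level-2 differences are constant, so g has degree 2.
Extending the table by one column gives the next first difference 35, so g(4) = 36 + 35 = 71.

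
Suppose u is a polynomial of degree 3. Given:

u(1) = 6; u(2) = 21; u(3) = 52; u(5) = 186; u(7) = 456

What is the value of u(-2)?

-3

Write u(k) = ak³ + bk² + ck + d; the 5 given values yield a linear system in the 4 coefficients.
Solving, u(k) = k³ + 2k² + 2k + 1.
Then u(-2) = -3.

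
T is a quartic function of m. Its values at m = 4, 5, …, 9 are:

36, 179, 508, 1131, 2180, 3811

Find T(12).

First differences: 143, 329, 623, 1049, 1631. Second differences: 186, 294, 426, 582. Third differences: 108, 132, 156. Fourth differences: 24, 24.
Level-4 differences are constant, so T has degree 4.
Fitting a degree-4 polynomial gives T(m) = m^4 - 4m³ + 2m² + 4.
Then T(12) = 14116.

14116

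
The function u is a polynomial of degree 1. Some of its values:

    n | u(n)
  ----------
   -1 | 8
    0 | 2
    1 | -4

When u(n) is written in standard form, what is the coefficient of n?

-6

Write u(n) = an + b; the 3 given values yield a linear system in the 2 coefficients.
Solving, u(n) = -6n + 2.
The coefficient of n is -6.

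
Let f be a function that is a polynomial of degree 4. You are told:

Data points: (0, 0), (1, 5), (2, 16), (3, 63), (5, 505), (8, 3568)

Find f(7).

Write f(k) = ak^4 + bk³ + ck² + dk + e; the 6 given values yield a linear system in the 5 coefficients.
Solving, f(k) = k^4 - k³ - k² + 6k.
Then f(7) = 2051.

2051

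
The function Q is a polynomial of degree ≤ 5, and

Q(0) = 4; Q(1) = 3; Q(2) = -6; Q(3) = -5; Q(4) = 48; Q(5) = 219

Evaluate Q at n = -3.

First differences: -1, -9, 1, 53, 171. Second differences: -8, 10, 52, 118. Third differences: 18, 42, 66. Fourth differences: 24, 24.
Level-4 differences are constant, so Q has degree 4.
Fitting a degree-4 polynomial gives Q(n) = n^4 - 3n³ - 2n² + 3n + 4.
Then Q(-3) = 139.

139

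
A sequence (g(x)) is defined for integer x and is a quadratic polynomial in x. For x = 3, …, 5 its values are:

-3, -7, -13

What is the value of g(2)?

Write g(x) = ax² + bx + c; the 3 given values yield a linear system in the 3 coefficients.
Solving, g(x) = -x² + 3x - 3.
Then g(2) = -1.

-1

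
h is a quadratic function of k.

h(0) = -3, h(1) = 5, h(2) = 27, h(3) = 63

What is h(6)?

255

First differences: 8, 22, 36. Second differences: 14, 14.
Level-2 differences are constant, so h has degree 2.
Fitting a degree-2 polynomial gives h(k) = 7k² + k - 3.
Then h(6) = 255.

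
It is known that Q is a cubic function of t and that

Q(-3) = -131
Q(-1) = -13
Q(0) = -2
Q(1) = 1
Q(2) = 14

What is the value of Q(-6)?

Write Q(t) = at³ + bt² + ct + d; the 5 given values yield a linear system in the 4 coefficients.
Solving, Q(t) = 3t³ - 4t² + 4t - 2.
Then Q(-6) = -818.

-818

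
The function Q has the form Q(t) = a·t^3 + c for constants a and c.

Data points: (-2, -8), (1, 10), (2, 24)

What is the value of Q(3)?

From Q(-2) = -8 and Q(1) = 10: -8a + c = -8 and 1a + c = 10.
Subtracting: 9a = 18, so a = 2; then c = -8 − 2·(-8) = 8.
So Q(t) = 2t³ + 8, and Q(3) = 62.

62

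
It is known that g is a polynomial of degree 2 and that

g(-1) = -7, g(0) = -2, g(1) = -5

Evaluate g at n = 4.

Write g(n) = an² + bn + c; the 3 given values yield a linear system in the 3 coefficients.
Solving, g(n) = -4n² + n - 2.
Then g(4) = -62.

-62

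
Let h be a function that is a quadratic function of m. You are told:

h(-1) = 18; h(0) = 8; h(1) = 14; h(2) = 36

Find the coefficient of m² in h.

8

Write h(m) = am² + bm + c; the 4 given values yield a linear system in the 3 coefficients.
Solving, h(m) = 8m² - 2m + 8.
The coefficient of m² is 8.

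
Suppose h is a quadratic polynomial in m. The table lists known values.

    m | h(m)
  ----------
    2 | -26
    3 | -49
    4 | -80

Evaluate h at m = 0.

-4

Write h(m) = am² + bm + c; the 3 given values yield a linear system in the 3 coefficients.
Solving, h(m) = -4m² - 3m - 4.
Then h(0) = -4.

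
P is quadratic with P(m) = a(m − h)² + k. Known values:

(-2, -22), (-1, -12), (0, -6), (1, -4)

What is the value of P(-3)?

First differences 10, 6, 2; second difference -4 = 2a, so a = -2.
Expanding, the m-coefficient is −2ah = 4h; matching it to the data gives h = 1, and then k = -4.
So P(m) = -2(m − 1)² − 4.
P(-3) = -2·(-4)² − 4 = -36.

-36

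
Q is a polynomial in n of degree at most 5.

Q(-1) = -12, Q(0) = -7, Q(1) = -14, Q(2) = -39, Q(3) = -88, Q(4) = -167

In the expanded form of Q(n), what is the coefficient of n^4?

Write Q(n) = an^5 + bn^4 + cn³ + dn² + en + p; the 6 given values yield a linear system in the 6 coefficients.
Solving, the top 2 coefficients vanish, and Q(n) = -n³ - 6n² - 7.
The coefficient of n^4 is 0.

0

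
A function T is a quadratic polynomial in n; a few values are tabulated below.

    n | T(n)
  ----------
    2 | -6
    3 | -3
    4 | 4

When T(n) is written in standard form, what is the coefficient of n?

Write T(n) = an² + bn + c; the 3 given values yield a linear system in the 3 coefficients.
Solving, T(n) = 2n² - 7n.
The coefficient of n is -7.

-7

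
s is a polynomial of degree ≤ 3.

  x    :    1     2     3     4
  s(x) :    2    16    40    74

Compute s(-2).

First differences: 14, 24, 34. Second differences: 10, 10.
Level-2 differences are constant, so s has degree 2.
Fitting a degree-2 polynomial gives s(x) = 5x² - x - 2.
Then s(-2) = 20.

20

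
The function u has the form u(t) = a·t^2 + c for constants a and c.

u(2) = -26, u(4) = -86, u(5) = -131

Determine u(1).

From u(2) = -26 and u(4) = -86: 4a + c = -26 and 16a + c = -86.
Subtracting: 12a = -60, so a = -5; then c = -26 − (-5)·4 = -6.
So u(t) = -5t² − 6, and u(1) = -11.

-11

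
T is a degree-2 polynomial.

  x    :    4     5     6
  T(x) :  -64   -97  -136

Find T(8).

Write T(x) = ax² + bx + c; the 3 given values yield a linear system in the 3 coefficients.
Solving, T(x) = -3x² - 6x + 8.
Then T(8) = -232.

-232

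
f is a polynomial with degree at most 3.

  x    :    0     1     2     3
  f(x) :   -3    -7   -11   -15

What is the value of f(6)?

Write f(x) = ax³ + bx² + cx + d; the 4 given values yield a linear system in the 4 coefficients.
Solving, the top 2 coefficients vanish, and f(x) = -4x - 3.
Then f(6) = -27.

-27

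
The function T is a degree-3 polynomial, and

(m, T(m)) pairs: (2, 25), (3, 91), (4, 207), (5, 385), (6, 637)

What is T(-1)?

First differences: 66, 116, 178, 252. Second differences: 50, 62, 74. Third differences: 12, 12.
Level-3 differences are constant, so T has degree 3.
Fitting a degree-3 polynomial gives T(m) = 2m³ + 7m² - 7m - 5.
Then T(-1) = 7.

7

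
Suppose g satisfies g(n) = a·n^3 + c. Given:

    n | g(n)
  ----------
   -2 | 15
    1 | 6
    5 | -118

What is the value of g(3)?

From g(-2) = 15 and g(1) = 6: -8a + c = 15 and 1a + c = 6.
Subtracting: 9a = -9, so a = -1; then c = 15 − (-1)·(-8) = 7.
So g(n) = -1n³ + 7, and g(3) = -20.

-20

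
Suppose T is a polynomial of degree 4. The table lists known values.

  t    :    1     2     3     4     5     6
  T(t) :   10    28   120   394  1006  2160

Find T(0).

6

First differences: 18, 92, 274, 612, 1154. Second differences: 74, 182, 338, 542. Third differences: 108, 156, 204. Fourth differences: 48, 48.
Level-4 differences are constant, so T has degree 4.
Fitting a degree-4 polynomial gives T(t) = 2t^4 - 2t³ - t² + 5t + 6.
Then T(0) = 6.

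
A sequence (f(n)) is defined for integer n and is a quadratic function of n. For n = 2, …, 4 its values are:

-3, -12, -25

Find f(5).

Write f(n) = an² + bn + c; the 3 given values yield a linear system in the 3 coefficients.
Solving, f(n) = -2n² + n + 3.
Then f(5) = -42.

-42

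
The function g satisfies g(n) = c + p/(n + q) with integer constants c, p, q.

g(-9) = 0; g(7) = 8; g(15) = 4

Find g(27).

3

(g(n) − c)(n + q) = p for each data point; the three points give a linear system in c and q, then p follows.
Solving: c = 2, q = -3, p = 24, so g(n) = 2 + 24/(n − 3).
Then g(27) = 2 + 24/24 = 3.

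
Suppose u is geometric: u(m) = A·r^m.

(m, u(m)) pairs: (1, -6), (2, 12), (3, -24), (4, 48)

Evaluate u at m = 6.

Consecutive ratio: 12/(-6) = -2, and -24/12 = -2, so r = -2.
Then A·(-2)^1 = -6 gives A = 3, and u(m) = 3·(-2)^m.
u(6) = 3·(-2)^6 = 192.

192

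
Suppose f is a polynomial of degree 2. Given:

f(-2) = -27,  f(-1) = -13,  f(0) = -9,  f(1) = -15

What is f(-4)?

First differences: 14, 4, -6. Second differences: -10, -10.
Level-2 differences are constant, so f has degree 2.
Fitting a degree-2 polynomial gives f(m) = -5m² - m - 9.
Then f(-4) = -85.

-85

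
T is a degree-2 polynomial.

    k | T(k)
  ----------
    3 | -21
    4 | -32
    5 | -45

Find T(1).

Write T(k) = ak² + bk + c; the 3 given values yield a linear system in the 3 coefficients.
Solving, T(k) = -k² - 4k.
Then T(1) = -5.

-5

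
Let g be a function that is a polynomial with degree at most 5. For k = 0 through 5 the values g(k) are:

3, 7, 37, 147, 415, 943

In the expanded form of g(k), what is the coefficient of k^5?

Write g(k) = ak^5 + bk^4 + ck³ + dk² + ek + p; the 6 given values yield a linear system in the 6 coefficients.
Solving, the leading coefficient vanishes, and g(k) = k^4 + 3k³ - 3k² + 3k + 3.
The coefficient of k^5 is 0.

0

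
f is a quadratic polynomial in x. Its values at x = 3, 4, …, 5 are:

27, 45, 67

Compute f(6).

93

Write f(x) = ax² + bx + c; the 3 given values yield a linear system in the 3 coefficients.
Solving, f(x) = 2x² + 4x - 3.
Then f(6) = 93.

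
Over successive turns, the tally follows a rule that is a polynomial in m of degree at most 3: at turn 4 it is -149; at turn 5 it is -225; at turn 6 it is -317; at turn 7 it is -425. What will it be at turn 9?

-689

Write the value at m as f(m).
First differences: -76, -92, -108. Second differences: -16, -16.
Level-2 differences are constant, so f has degree 2.
Fitting a degree-2 polynomial gives f(m) = -8m² - 4m - 5.
Then f(9) = -689.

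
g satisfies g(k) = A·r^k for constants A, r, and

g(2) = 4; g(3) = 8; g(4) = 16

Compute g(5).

32

Consecutive ratio: 8/4 = 2, and 16/8 = 2, so r = 2.
Then A·2^2 = 4 gives A = 1, and g(k) = 1·2^k.
g(5) = 1·2^5 = 32.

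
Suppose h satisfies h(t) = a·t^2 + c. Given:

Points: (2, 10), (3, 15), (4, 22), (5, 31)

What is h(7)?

From h(2) = 10 and h(3) = 15: 4a + c = 10 and 9a + c = 15.
Subtracting: 5a = 5, so a = 1; then c = 10 − 1·4 = 6.
So h(t) = 1t² + 6, and h(7) = 55.

55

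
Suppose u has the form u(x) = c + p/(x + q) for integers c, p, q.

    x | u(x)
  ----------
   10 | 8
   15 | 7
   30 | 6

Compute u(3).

15

(u(x) − c)(x + q) = p for each data point; the three points give a linear system in c and q, then p follows.
Solving: c = 5, q = 0, p = 30, so u(x) = 5 + 30/(x + 0).
Then u(3) = 5 + 30/3 = 15.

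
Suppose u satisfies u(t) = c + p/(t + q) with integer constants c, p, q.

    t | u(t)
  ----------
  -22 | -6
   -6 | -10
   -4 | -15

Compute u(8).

(u(t) − c)(t + q) = p for each data point; the three points give a linear system in c and q, then p follows.
Solving: c = -5, q = 2, p = 20, so u(t) = -5 + 20/(t + 2).
Then u(8) = -5 + 20/10 = -3.

-3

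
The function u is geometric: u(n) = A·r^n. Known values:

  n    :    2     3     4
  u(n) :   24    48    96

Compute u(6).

384

Consecutive ratio: 48/24 = 2, and 96/48 = 2, so r = 2.
Then A·2^2 = 24 gives A = 6, and u(n) = 6·2^n.
u(6) = 6·2^6 = 384.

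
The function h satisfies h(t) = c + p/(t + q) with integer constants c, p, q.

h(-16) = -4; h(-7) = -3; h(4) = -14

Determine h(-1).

1

(h(t) − c)(t + q) = p for each data point; the three points give a linear system in c and q, then p follows.
Solving: c = -5, q = -2, p = -18, so h(t) = -5 − 18/(t − 2).
Then h(-1) = -5 − 18/(-3) = 1.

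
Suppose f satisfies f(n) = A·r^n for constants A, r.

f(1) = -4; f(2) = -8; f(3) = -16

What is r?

Consecutive ratio: -8/(-4) = 2, and -16/(-8) = 2, so r = 2.
Then A·2^1 = -4 gives A = -2, and f(n) = -2·2^n.

2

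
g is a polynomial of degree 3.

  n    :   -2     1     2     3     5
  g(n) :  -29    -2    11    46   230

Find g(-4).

-157

Write g(n) = an³ + bn² + cn + d; the 5 given values yield a linear system in the 4 coefficients.
Solving, g(n) = 2n³ - n² + 2n - 5.
Then g(-4) = -157.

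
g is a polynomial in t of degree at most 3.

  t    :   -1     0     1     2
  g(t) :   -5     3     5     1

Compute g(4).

First differences: 8, 2, -4. Second differences: -6, -6.
Level-2 differences are constant, so g has degree 2.
Fitting a degree-2 polynomial gives g(t) = -3t² + 5t + 3.
Then g(4) = -25.

-25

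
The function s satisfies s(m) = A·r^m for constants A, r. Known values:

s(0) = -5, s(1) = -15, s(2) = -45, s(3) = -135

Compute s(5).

Consecutive ratio: -15/(-5) = 3, and -45/(-15) = 3, so r = 3.
Then A·3^0 = -5 gives A = -5, and s(m) = -5·3^m.
s(5) = -5·3^5 = -1215.

-1215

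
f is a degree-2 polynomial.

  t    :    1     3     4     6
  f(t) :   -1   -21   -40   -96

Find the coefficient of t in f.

Write f(t) = at² + bt + c; the 4 given values yield a linear system in the 3 coefficients.
Solving, f(t) = -3t² + 2t.
The coefficient of t is 2.

2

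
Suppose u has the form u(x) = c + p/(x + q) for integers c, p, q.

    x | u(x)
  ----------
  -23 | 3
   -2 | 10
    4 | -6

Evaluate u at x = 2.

-22

(u(x) − c)(x + q) = p for each data point; the three points give a linear system in c and q, then p follows.
Solving: c = 2, q = -1, p = -24, so u(x) = 2 − 24/(x − 1).
Then u(2) = 2 − 24/1 = -22.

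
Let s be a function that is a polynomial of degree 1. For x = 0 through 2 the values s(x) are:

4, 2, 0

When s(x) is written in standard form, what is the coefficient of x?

Write s(x) = ax + b; the 3 given values yield a linear system in the 2 coefficients.
Solving, s(x) = -2x + 4.
The coefficient of x is -2.

-2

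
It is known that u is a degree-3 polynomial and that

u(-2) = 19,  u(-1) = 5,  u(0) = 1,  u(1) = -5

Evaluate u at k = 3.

-71

Write u(k) = ak³ + bk² + ck + d; the 4 given values yield a linear system in the 4 coefficients.
Solving, u(k) = -2k³ - k² - 3k + 1.
Then u(3) = -71.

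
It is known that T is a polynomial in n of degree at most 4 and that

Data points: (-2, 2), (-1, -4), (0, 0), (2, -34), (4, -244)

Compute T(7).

-1204

Write T(n) = an^4 + bn³ + cn² + dn + e; the 5 given values yield a linear system in the 5 coefficients.
Solving, the leading coefficient vanishes, and T(n) = -3n³ - 4n² + 3n.
Then T(7) = -1204.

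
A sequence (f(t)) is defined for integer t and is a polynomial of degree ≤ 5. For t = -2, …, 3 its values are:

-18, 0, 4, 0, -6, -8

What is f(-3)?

-56

First differences: 18, 4, -4, -6, -2. Second differences: -14, -8, -2, 4. Third differences: 6, 6, 6.
Level-3 differences are constant, so f has degree 3.
Fitting a degree-3 polynomial gives f(t) = t³ - 4t² - t + 4.
Then f(-3) = -56.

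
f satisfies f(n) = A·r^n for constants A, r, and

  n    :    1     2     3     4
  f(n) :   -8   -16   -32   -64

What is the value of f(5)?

Consecutive ratio: -16/(-8) = 2, and -32/(-16) = 2, so r = 2.
Then A·2^1 = -8 gives A = -4, and f(n) = -4·2^n.
f(5) = -4·2^5 = -128.

-128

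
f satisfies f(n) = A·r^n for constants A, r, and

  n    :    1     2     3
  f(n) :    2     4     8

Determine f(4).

Consecutive ratio: 4/2 = 2, and 8/4 = 2, so r = 2.
Then A·2^1 = 2 gives A = 1, and f(n) = 1·2^n.
f(4) = 1·2^4 = 16.

16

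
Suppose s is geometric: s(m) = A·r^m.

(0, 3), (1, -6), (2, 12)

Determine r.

Consecutive ratio: -6/3 = -2, and 12/(-6) = -2, so r = -2.
Then A·(-2)^0 = 3 gives A = 3, and s(m) = 3·(-2)^m.

-2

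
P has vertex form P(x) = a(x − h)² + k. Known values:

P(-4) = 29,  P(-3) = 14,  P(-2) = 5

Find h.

-1

First differences -15, -9; second difference 6 = 2a, so a = 3.
Expanding, the x-coefficient is −2ah = -6h; matching it to the data gives h = -1, and then k = 2.
So P(x) = 3(x + 1)² + 2.
Hence h = -1.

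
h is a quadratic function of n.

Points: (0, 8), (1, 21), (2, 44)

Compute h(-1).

Write h(n) = an² + bn + c; the 3 given values yield a linear system in the 3 coefficients.
Solving, h(n) = 5n² + 8n + 8.
Then h(-1) = 5.

5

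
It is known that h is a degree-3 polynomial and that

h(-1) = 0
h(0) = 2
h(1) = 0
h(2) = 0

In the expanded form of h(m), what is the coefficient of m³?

1

Write h(m) = am³ + bm² + cm + d; the 4 given values yield a linear system in the 4 coefficients.
Solving, h(m) = m³ - 2m² - m + 2.
The coefficient of m³ is 1.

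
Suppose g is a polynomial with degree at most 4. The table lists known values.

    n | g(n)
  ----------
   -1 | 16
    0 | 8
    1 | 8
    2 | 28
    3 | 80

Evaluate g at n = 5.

328

First differences: -8, 0, 20, 52. Second differences: 8, 20, 32. Third differences: 12, 12.
Level-3 differences are constant, so g has degree 3.
Fitting a degree-3 polynomial gives g(n) = 2n³ + 4n² - 6n + 8.
Then g(5) = 328.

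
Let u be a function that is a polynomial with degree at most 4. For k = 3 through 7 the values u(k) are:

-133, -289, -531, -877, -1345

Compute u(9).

-2719

First differences: -156, -242, -346, -468. Second differences: -86, -104, -122. Third differences: -18, -18.
Level-3 differences are constant, so u has degree 3.
Fitting a degree-3 polynomial gives u(k) = -3k³ - 7k² + 4k - 1.
Then u(9) = -2719.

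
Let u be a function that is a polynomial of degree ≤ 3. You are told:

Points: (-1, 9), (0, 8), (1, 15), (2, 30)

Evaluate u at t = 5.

First differences: -1, 7, 15. Second differences: 8, 8.
Level-2 differences are constant, so u has degree 2.
Fitting a degree-2 polynomial gives u(t) = 4t² + 3t + 8.
Then u(5) = 123.

123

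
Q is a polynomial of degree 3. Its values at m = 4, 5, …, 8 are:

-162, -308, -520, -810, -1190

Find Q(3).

First differences: -146, -212, -290, -380. Second differences: -66, -78, -90. Third differences: -12, -12.
Level-3 differences are constant, so Q has degree 3.
Fitting a degree-3 polynomial gives Q(m) = -2m³ - 3m² + 3m + 2.
Then Q(3) = -70.

-70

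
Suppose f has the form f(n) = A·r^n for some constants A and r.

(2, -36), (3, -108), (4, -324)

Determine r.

3

Consecutive ratio: -108/(-36) = 3, and -324/(-108) = 3, so r = 3.
Then A·3^2 = -36 gives A = -4, and f(n) = -4·3^n.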